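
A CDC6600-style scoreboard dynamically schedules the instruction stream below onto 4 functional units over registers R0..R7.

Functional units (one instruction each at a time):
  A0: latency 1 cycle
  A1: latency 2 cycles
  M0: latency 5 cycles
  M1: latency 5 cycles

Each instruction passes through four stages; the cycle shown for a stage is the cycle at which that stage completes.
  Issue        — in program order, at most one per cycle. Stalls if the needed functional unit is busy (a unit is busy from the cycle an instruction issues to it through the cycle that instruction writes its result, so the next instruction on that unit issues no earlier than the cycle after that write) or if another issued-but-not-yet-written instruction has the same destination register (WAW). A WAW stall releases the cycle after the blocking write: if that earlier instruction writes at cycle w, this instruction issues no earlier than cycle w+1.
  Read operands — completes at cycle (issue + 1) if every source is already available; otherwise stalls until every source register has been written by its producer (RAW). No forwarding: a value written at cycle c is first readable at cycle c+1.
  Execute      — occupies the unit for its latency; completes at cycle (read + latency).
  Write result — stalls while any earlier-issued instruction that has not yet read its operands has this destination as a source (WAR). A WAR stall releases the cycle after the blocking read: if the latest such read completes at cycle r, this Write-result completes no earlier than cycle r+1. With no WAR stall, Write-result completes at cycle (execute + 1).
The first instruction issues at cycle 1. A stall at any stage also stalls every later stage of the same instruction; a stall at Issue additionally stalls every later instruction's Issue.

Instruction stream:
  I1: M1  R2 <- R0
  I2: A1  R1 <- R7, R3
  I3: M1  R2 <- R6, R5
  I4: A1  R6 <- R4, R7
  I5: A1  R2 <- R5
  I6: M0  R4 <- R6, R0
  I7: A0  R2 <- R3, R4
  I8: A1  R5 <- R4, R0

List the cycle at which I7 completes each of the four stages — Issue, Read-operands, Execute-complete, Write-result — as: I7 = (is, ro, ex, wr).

I7 = (22, 26, 27, 28)

1) issue 1, read 2, done 7, write 8
2) issue 2, read 3, done 5, write 6
3) issue 9, read 10, done 15, write 16  <struct: M1 busy until I1 writes@8>
4) issue 10, read 11, done 13, write 14
5) issue 17, read 18, done 20, write 21  <WAW R2: wait I3 write@16>
6) issue 18, read 19, done 24, write 25
7) issue 22, read 26, done 27, write 28  <WAW R2: wait I5 write@21 / RAW R4: wait I6 write@25>
8) issue 23, read 26, done 28, write 29  <RAW R4: wait I6 write@25>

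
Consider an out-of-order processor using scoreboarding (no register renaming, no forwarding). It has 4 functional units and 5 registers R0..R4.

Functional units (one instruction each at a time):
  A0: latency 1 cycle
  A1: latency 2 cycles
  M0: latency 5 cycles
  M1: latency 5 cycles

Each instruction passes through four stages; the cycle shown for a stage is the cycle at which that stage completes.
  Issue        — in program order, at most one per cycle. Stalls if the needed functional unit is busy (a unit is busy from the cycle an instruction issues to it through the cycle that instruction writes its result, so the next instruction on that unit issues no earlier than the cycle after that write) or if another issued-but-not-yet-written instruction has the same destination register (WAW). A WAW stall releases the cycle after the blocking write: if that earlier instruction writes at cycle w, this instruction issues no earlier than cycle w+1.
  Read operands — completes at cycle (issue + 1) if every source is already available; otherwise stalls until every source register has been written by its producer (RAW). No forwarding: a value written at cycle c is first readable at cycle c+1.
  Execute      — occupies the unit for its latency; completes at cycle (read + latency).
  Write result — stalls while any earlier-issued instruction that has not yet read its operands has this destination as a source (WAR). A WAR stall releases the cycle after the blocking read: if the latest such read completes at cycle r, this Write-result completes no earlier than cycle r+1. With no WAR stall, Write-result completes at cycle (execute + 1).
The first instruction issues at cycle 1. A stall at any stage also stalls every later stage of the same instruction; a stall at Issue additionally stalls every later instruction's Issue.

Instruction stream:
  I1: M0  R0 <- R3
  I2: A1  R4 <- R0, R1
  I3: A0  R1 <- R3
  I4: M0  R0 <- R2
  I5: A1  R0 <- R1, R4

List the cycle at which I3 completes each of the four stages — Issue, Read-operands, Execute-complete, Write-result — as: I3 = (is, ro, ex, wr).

I3 = (3, 4, 5, 10)

I1  is:1  ro:2  ex:7  wr:8
I2  is:2  ro:9  ex:11  wr:12  — RAW R0: wait I1 write@8
I3  is:3  ro:4  ex:5  wr:10  — WAR R1: wait I2 read@9
I4  is:9  ro:10  ex:15  wr:16  — struct: M0 busy until I1 writes@8
I5  is:17  ro:18  ex:20  wr:21  — WAW R0: wait I4 write@16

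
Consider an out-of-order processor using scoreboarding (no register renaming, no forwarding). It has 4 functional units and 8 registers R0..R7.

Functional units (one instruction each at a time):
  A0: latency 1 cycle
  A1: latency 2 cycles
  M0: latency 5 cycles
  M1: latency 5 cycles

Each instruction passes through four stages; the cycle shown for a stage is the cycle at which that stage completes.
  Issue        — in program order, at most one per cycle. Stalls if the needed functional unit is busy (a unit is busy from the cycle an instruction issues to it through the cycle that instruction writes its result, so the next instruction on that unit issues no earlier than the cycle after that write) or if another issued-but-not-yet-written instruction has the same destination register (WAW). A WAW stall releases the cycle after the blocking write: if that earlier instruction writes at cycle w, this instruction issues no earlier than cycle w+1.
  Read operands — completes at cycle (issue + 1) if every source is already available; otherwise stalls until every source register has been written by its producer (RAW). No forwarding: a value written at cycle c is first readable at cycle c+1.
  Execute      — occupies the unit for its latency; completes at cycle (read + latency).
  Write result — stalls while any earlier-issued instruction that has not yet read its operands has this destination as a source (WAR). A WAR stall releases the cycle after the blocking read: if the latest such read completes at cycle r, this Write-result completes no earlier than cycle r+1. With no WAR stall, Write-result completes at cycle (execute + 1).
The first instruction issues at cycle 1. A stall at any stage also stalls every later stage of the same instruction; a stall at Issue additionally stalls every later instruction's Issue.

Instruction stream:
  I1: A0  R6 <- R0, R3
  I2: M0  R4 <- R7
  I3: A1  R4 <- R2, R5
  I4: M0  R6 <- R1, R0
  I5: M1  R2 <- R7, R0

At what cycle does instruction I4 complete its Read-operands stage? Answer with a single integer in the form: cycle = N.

cycle = 12

  I1 | 1 | 2 | 3 | 4
  I2 | 2 | 3 | 8 | 9
  I3 | 10 | 11 | 13 | 14   WAW R4: wait I2 write@9
  I4 | 11 | 12 | 17 | 18
  I5 | 12 | 13 | 18 | 19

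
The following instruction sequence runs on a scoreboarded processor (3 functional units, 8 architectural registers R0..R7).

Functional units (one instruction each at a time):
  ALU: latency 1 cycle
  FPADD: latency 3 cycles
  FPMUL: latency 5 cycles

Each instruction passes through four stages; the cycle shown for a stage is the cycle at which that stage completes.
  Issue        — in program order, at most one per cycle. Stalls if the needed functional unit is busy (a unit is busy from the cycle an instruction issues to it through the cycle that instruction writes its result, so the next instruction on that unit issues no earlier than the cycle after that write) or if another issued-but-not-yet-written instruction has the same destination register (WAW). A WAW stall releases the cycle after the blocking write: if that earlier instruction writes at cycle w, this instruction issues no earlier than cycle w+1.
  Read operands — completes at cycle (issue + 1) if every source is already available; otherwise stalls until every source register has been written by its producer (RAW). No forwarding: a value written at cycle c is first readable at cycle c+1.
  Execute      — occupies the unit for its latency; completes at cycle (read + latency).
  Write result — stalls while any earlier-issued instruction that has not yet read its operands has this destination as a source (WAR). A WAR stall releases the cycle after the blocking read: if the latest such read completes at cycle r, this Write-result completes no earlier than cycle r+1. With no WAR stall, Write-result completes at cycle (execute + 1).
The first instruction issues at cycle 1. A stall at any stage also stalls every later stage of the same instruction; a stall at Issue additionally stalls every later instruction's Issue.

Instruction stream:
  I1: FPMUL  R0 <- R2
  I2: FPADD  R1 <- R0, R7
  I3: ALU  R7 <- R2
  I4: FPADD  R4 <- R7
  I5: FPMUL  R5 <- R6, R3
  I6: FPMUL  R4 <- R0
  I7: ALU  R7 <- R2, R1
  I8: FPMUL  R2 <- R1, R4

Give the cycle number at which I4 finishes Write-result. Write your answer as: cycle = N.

[I1] 1/2/7/8
[I2] 2/9/12/13  (RAW R0: wait I1 write@8)
[I3] 3/4/5/10  (WAR R7: wait I2 read@9)
[I4] 14/15/18/19  (struct: FPADD busy until I2 writes@13)
[I5] 15/16/21/22
[I6] 23/24/29/30  (struct: FPMUL busy until I5 writes@22)
[I7] 24/25/26/27
[I8] 31/32/37/38  (struct: FPMUL busy until I6 writes@30)

cycle = 19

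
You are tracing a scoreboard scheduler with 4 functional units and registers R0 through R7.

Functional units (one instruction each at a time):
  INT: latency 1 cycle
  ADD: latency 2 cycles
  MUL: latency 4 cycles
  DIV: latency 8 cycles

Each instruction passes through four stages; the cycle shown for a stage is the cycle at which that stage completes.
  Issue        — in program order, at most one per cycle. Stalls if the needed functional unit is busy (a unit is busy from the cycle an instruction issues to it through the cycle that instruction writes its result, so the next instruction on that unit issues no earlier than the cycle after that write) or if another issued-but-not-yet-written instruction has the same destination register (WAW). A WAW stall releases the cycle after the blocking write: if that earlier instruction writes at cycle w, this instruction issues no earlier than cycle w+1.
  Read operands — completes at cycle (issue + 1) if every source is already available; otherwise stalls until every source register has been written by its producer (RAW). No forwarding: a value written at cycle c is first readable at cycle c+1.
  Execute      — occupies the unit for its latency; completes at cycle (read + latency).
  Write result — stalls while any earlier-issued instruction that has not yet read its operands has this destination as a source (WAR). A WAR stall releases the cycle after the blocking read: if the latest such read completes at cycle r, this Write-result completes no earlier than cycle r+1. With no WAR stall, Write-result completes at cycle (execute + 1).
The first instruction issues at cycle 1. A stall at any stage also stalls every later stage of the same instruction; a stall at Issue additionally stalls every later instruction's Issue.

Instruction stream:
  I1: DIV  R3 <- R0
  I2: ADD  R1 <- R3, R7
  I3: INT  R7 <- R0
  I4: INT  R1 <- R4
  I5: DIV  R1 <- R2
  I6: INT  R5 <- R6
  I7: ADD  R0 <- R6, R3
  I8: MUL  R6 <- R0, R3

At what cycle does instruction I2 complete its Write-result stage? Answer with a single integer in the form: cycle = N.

t=1  I1 issues→DIV
t=2  I1 reads | I2 issues→ADD
t=3  I3 issues→INT
t=4  I3 reads
t=5  I3 exec-done
t=10  I1 exec-done
t=11  I1 writes R3
t=12  I2 reads
t=13  I3 writes R7
t=14  I2 exec-done
t=15  I2 writes R1
t=16  I4 issues→INT
t=17  I4 reads
t=18  I4 exec-done
t=19  I4 writes R1
t=20  I5 issues→DIV
t=21  I5 reads | I6 issues→INT
t=22  I6 reads | I7 issues→ADD
t=23  I6 exec-done | I7 reads | I8 issues→MUL
t=24  I6 writes R5
t=25  I7 exec-done
t=26  I7 writes R0
t=27  I8 reads
t=29  I5 exec-done
t=30  I5 writes R1
t=31  I8 exec-done
t=32  I8 writes R6

cycle = 15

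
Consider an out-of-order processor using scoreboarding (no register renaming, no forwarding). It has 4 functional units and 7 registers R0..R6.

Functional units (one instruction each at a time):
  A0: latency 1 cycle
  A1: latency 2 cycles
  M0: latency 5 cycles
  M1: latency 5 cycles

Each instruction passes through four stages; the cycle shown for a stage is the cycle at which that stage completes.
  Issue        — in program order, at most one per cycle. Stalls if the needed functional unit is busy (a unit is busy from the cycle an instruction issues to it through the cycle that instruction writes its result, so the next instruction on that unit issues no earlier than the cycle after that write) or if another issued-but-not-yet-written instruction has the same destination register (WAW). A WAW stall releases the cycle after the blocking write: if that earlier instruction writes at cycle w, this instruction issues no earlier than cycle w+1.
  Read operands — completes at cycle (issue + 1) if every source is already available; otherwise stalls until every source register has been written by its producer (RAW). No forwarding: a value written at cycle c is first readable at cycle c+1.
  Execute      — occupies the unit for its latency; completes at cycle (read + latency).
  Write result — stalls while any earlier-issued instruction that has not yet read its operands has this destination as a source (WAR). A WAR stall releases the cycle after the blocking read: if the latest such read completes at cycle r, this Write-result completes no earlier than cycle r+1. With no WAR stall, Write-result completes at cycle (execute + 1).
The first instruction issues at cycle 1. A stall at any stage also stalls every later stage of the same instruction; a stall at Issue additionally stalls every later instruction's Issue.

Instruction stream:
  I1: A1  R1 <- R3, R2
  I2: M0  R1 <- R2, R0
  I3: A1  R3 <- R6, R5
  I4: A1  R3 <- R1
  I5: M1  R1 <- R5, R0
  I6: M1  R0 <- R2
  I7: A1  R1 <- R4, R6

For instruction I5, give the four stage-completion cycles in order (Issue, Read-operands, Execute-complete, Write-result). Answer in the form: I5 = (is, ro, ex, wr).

I5 = (14, 15, 20, 21)

t=1  I1 issues→A1
t=2  I1 reads
t=4  I1 exec-done
t=5  I1 writes R1
t=6  I2 issues→M0
t=7  I2 reads · I3 issues→A1
t=8  I3 reads
t=10  I3 exec-done
t=11  I3 writes R3
t=12  I2 exec-done · I4 issues→A1
t=13  I2 writes R1
t=14  I4 reads · I5 issues→M1
t=15  I5 reads
t=16  I4 exec-done
t=17  I4 writes R3
t=20  I5 exec-done
t=21  I5 writes R1
t=22  I6 issues→M1
t=23  I6 reads · I7 issues→A1
t=24  I7 reads
t=26  I7 exec-done
t=27  I7 writes R1
t=28  I6 exec-done
t=29  I6 writes R0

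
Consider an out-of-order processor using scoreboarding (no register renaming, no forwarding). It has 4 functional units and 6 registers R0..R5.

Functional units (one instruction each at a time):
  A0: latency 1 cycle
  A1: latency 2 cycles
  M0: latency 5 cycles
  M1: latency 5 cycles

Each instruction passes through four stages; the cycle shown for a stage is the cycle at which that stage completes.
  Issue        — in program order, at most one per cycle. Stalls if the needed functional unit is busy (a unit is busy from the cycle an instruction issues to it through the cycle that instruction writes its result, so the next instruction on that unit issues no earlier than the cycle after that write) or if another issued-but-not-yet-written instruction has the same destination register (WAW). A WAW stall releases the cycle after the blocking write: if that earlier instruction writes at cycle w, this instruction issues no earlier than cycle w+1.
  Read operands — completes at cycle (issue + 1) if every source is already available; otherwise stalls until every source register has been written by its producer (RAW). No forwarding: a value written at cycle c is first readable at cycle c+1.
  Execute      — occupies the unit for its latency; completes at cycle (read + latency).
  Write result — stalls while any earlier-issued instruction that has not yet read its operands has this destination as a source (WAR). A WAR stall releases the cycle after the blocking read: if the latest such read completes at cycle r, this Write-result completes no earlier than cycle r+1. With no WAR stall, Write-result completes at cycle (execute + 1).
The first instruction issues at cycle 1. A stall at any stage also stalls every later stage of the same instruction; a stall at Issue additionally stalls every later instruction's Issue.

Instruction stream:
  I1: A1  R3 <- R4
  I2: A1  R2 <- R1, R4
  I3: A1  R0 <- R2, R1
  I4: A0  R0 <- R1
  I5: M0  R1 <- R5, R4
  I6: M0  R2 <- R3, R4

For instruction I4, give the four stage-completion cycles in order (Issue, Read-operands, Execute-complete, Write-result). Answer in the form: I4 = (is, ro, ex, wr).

t=1  I1 issues→A1
t=2  I1 reads
t=4  I1 exec-done
t=5  I1 writes R3
t=6  I2 issues→A1
t=7  I2 reads
t=9  I2 exec-done
t=10  I2 writes R2
t=11  I3 issues→A1
t=12  I3 reads
t=14  I3 exec-done
t=15  I3 writes R0
t=16  I4 issues→A0
t=17  I4 reads; I5 issues→M0
t=18  I4 exec-done; I5 reads
t=19  I4 writes R0
t=23  I5 exec-done
t=24  I5 writes R1
t=25  I6 issues→M0
t=26  I6 reads
t=31  I6 exec-done
t=32  I6 writes R2

I4 = (16, 17, 18, 19)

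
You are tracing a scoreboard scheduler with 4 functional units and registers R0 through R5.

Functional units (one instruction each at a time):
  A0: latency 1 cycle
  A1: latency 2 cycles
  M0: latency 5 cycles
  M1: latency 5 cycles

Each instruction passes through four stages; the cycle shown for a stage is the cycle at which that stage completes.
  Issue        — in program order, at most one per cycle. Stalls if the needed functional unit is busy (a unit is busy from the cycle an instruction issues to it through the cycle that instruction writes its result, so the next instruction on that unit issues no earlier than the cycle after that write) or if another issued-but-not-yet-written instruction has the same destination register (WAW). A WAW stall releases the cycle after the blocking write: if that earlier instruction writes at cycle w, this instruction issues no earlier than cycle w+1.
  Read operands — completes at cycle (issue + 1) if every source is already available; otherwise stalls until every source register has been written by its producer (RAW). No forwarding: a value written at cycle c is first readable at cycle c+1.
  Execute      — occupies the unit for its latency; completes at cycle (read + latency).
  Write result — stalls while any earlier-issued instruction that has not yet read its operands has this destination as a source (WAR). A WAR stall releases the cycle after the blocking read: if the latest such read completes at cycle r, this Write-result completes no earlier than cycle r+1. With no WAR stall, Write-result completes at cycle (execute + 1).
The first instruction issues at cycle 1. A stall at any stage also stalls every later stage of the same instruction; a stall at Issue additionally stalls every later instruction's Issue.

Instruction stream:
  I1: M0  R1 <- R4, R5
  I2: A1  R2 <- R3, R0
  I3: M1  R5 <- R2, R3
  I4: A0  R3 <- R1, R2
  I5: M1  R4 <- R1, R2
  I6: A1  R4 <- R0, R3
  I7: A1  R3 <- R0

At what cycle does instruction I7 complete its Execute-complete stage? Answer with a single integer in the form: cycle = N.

[1] I1→M0
[2] I1 RO; I2→A1
[3] I2 RO; I3→M1
[4] I4→A0
[5] I2 EX
[6] I2 WR R2
[7] I1 EX; I3 RO
[8] I1 WR R1
[9] I4 RO
[10] I4 EX
[11] I4 WR R3
[12] I3 EX
[13] I3 WR R5
[14] I5→M1
[15] I5 RO
[20] I5 EX
[21] I5 WR R4
[22] I6→A1
[23] I6 RO
[25] I6 EX
[26] I6 WR R4
[27] I7→A1
[28] I7 RO
[30] I7 EX
[31] I7 WR R3

cycle = 30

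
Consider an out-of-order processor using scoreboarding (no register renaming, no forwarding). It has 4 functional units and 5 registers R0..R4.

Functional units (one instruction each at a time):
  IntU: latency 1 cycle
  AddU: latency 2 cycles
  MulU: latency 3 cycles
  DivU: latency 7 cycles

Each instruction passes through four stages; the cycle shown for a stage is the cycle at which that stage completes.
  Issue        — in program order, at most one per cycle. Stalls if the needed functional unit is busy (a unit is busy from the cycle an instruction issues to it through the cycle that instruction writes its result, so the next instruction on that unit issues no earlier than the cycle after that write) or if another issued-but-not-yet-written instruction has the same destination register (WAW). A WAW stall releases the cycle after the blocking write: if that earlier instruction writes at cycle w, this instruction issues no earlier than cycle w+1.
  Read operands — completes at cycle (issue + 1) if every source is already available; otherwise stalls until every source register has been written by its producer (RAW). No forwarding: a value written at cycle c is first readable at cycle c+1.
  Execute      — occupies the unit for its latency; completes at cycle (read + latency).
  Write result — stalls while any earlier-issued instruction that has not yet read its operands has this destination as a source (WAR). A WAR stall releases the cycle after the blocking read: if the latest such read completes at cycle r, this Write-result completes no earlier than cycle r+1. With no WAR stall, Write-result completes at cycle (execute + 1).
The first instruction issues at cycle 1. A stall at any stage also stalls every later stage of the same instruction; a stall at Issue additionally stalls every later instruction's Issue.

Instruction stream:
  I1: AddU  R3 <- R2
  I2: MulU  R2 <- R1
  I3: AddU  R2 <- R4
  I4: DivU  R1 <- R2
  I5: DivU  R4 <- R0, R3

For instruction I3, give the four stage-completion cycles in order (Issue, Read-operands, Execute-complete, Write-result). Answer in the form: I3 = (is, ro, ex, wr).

I3 = (8, 9, 11, 12)

[1] I1 issues→AddU
[2] I1 reads, I2 issues→MulU
[3] I2 reads
[4] I1 exec-done
[5] I1 writes R3
[6] I2 exec-done
[7] I2 writes R2
[8] I3 issues→AddU
[9] I3 reads, I4 issues→DivU
[11] I3 exec-done
[12] I3 writes R2
[13] I4 reads
[20] I4 exec-done
[21] I4 writes R1
[22] I5 issues→DivU
[23] I5 reads
[30] I5 exec-done
[31] I5 writes R4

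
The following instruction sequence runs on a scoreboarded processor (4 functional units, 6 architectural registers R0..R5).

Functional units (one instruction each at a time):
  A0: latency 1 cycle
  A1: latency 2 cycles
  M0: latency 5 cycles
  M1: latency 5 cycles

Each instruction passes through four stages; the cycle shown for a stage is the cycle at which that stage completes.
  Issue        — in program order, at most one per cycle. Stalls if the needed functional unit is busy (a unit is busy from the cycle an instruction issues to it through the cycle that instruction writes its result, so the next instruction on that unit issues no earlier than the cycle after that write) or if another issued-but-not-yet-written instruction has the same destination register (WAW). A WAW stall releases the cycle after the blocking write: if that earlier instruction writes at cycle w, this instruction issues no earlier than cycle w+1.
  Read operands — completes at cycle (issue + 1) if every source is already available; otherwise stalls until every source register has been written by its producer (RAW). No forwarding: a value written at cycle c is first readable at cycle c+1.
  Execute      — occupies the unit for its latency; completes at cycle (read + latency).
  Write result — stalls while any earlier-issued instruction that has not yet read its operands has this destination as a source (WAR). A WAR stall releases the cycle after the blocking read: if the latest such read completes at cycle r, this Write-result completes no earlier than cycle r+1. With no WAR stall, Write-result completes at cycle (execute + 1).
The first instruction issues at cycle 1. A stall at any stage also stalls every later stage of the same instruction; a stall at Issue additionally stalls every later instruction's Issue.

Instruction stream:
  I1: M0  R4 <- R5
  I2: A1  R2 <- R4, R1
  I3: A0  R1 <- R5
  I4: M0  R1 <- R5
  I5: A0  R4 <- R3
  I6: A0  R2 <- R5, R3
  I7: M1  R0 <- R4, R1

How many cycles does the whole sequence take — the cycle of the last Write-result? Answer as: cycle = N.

cycle = 25

[I1] 1/2/7/8
[I2] 2/9/11/12  (RAW R4: wait I1 write@8)
[I3] 3/4/5/10  (WAR R1: wait I2 read@9)
[I4] 11/12/17/18  (WAW R1: wait I3 write@10)
[I5] 12/13/14/15
[I6] 16/17/18/19  (struct: A0 busy until I5 writes@15)
[I7] 17/19/24/25  (RAW R1: wait I4 write@18)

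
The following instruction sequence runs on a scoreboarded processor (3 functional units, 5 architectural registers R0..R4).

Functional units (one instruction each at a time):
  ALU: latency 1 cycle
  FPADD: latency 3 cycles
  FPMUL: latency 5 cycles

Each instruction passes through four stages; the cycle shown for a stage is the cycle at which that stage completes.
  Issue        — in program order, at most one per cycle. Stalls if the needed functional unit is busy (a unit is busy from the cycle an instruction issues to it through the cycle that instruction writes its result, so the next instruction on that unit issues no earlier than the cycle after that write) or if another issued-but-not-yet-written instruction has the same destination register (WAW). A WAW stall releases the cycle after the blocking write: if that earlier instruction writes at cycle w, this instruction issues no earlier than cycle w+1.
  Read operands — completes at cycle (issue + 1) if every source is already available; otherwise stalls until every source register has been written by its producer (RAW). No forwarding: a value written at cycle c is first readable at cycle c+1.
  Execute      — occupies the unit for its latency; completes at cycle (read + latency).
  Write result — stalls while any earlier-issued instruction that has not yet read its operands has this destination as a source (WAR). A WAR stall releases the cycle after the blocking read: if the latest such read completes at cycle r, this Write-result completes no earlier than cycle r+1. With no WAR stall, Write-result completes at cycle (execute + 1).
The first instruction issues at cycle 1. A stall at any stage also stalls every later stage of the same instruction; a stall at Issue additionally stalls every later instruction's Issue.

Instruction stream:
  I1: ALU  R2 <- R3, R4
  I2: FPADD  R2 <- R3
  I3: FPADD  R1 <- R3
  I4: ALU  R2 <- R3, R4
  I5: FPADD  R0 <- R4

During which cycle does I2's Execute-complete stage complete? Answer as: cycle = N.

c1: issue I1 (ALU)
c2: I1 read-ops
c3: I1 finished on ALU
c4: I1→R2
c5: issue I2 (FPADD)
c6: I2 read-ops
c9: I2 finished on FPADD
c10: I2→R2
c11: issue I3 (FPADD)
c12: I3 read-ops; issue I4 (ALU)
c13: I4 read-ops
c14: I4 finished on ALU
c15: I3 finished on FPADD; I4→R2
c16: I3→R1
c17: issue I5 (FPADD)
c18: I5 read-ops
c21: I5 finished on FPADD
c22: I5→R0

cycle = 9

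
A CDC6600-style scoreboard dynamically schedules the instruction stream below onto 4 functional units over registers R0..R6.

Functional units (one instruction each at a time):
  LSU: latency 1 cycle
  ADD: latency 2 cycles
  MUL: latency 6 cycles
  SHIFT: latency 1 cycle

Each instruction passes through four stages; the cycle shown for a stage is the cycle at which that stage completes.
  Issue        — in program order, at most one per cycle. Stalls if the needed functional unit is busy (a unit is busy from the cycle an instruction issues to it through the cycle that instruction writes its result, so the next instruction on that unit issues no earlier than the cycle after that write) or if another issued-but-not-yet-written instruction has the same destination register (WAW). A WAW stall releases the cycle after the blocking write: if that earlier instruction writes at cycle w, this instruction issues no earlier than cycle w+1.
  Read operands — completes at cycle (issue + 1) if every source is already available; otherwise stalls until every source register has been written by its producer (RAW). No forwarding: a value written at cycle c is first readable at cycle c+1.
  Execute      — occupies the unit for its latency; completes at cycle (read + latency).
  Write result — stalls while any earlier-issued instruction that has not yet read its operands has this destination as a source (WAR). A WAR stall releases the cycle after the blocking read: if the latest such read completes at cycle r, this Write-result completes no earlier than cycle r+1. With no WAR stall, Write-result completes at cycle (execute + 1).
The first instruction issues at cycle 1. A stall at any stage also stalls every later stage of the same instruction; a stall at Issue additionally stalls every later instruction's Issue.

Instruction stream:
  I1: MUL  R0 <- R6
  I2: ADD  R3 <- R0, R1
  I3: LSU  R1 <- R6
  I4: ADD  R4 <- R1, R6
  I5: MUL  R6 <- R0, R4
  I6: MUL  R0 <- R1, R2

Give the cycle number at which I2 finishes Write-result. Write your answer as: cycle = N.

I1 -> (1, 2, 8, 9)
I2 -> (2, 10, 12, 13)  // RAW R0: wait I1 write@9
I3 -> (3, 4, 5, 11)  // WAR R1: wait I2 read@10
I4 -> (14, 15, 17, 18)  // struct: ADD busy until I2 writes@13
I5 -> (15, 19, 25, 26)  // RAW R4: wait I4 write@18
I6 -> (27, 28, 34, 35)  // struct: MUL busy until I5 writes@26

cycle = 13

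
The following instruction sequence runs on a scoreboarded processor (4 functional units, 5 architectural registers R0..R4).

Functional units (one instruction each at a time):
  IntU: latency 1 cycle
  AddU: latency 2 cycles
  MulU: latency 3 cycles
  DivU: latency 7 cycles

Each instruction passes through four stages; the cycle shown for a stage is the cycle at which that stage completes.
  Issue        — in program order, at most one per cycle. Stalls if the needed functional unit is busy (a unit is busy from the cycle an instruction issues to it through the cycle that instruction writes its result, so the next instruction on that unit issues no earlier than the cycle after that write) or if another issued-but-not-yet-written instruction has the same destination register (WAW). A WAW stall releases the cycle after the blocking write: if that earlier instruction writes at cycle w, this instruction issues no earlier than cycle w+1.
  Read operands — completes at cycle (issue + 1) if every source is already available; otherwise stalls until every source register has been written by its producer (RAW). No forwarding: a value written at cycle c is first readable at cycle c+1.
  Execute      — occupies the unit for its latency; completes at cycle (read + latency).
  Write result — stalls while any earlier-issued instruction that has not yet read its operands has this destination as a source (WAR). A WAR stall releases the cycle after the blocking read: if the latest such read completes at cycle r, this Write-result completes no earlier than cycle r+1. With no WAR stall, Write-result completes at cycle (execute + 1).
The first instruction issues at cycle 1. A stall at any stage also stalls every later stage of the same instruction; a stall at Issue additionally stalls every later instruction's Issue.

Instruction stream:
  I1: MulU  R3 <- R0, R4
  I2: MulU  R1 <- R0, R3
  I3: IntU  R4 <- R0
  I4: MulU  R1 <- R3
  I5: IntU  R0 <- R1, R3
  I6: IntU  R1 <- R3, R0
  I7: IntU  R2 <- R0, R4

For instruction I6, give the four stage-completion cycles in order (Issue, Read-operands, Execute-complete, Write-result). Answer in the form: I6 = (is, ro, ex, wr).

[I1] 1/2/5/6
[I2] 7/8/11/12  (struct: MulU busy until I1 writes@6)
[I3] 8/9/10/11
[I4] 13/14/17/18  (struct: MulU busy until I2 writes@12)
[I5] 14/19/20/21  (RAW R1: wait I4 write@18)
[I6] 22/23/24/25  (struct: IntU busy until I5 writes@21)
[I7] 26/27/28/29  (struct: IntU busy until I6 writes@25)

I6 = (22, 23, 24, 25)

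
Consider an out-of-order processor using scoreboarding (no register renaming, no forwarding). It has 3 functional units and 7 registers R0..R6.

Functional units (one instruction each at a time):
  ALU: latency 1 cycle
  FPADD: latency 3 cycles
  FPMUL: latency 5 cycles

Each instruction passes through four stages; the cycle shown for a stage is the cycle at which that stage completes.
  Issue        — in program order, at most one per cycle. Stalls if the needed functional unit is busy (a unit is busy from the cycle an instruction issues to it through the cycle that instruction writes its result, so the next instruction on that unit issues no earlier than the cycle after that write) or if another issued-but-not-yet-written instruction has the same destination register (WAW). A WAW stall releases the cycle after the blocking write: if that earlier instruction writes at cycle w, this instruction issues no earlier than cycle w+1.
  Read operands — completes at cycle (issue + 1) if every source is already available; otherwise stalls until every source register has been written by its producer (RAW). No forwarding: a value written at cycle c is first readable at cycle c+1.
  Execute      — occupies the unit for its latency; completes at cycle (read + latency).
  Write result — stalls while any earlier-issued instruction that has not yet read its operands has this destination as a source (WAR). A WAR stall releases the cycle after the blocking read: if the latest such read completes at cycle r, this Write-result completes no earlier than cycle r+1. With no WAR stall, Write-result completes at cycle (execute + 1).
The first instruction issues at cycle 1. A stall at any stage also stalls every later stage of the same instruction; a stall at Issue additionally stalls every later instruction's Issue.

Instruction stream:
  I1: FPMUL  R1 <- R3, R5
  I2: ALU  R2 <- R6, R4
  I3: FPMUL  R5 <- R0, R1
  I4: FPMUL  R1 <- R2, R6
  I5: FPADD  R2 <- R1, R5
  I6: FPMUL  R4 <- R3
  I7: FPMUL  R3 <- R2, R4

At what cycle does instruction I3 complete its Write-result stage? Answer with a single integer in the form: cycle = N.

I1  is:1  ro:2  ex:7  wr:8
I2  is:2  ro:3  ex:4  wr:5
I3  is:9  ro:10  ex:15  wr:16  — struct: FPMUL busy until I1 writes@8
I4  is:17  ro:18  ex:23  wr:24  — struct: FPMUL busy until I3 writes@16
I5  is:18  ro:25  ex:28  wr:29  — RAW R1: wait I4 write@24
I6  is:25  ro:26  ex:31  wr:32  — struct: FPMUL busy until I4 writes@24
I7  is:33  ro:34  ex:39  wr:40  — struct: FPMUL busy until I6 writes@32

cycle = 16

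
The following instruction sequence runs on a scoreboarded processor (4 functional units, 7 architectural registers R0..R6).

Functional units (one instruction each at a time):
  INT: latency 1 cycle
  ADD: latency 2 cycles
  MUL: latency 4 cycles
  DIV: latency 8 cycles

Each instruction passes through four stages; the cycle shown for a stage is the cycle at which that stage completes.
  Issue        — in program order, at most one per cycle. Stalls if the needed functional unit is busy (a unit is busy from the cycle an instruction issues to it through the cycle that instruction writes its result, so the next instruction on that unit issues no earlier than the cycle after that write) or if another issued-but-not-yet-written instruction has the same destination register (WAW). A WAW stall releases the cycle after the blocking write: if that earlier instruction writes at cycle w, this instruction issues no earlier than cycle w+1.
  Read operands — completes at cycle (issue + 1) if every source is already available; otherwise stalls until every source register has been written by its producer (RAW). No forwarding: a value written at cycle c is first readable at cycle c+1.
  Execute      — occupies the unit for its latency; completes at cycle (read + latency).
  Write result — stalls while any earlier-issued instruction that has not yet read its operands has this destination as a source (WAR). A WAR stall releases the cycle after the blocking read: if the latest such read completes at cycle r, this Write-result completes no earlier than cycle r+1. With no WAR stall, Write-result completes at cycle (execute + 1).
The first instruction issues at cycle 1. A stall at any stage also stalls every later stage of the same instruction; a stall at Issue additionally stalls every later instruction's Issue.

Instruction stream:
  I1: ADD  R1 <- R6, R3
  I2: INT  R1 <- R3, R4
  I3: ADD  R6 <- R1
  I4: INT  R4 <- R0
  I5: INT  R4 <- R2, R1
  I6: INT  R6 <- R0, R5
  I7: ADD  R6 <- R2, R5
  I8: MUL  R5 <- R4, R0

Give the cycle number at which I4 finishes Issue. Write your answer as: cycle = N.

cycle = 10

I1  is:1  ro:2  ex:4  wr:5
I2  is:6  ro:7  ex:8  wr:9  — WAW R1: wait I1 write@5
I3  is:7  ro:10  ex:12  wr:13  — RAW R1: wait I2 write@9
I4  is:10  ro:11  ex:12  wr:13  — struct: INT busy until I2 writes@9
I5  is:14  ro:15  ex:16  wr:17  — struct: INT busy until I4 writes@13
I6  is:18  ro:19  ex:20  wr:21  — struct: INT busy until I5 writes@17
I7  is:22  ro:23  ex:25  wr:26  — WAW R6: wait I6 write@21
I8  is:23  ro:24  ex:28  wr:29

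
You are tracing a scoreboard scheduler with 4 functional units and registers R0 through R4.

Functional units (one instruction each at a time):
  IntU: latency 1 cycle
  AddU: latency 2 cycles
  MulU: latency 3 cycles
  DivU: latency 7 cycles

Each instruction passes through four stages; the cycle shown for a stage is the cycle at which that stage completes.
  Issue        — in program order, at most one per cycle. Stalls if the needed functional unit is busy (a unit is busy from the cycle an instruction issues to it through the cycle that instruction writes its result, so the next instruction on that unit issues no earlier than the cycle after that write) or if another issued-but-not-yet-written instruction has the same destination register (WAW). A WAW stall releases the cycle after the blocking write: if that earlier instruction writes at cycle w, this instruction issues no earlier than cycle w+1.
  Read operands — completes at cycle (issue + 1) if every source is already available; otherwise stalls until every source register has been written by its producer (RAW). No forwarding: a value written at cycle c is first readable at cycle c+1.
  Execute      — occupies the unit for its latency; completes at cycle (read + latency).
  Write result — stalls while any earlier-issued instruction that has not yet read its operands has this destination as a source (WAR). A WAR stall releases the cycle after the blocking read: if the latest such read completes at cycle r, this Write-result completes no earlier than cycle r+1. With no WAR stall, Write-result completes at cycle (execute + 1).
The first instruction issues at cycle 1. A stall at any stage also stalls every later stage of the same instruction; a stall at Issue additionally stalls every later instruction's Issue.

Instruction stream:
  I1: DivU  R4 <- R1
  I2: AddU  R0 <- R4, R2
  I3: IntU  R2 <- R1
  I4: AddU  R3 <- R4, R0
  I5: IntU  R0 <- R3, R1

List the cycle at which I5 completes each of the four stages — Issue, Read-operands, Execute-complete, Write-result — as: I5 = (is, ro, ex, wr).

cycle 1: I1 issues→DivU
cycle 2: I1 reads, I2 issues→AddU
cycle 3: I3 issues→IntU
cycle 4: I3 reads
cycle 5: I3 exec-done
cycle 9: I1 exec-done
cycle 10: I1 writes R4
cycle 11: I2 reads
cycle 12: I3 writes R2
cycle 13: I2 exec-done
cycle 14: I2 writes R0
cycle 15: I4 issues→AddU
cycle 16: I4 reads, I5 issues→IntU
cycle 18: I4 exec-done
cycle 19: I4 writes R3
cycle 20: I5 reads
cycle 21: I5 exec-done
cycle 22: I5 writes R0

I5 = (16, 20, 21, 22)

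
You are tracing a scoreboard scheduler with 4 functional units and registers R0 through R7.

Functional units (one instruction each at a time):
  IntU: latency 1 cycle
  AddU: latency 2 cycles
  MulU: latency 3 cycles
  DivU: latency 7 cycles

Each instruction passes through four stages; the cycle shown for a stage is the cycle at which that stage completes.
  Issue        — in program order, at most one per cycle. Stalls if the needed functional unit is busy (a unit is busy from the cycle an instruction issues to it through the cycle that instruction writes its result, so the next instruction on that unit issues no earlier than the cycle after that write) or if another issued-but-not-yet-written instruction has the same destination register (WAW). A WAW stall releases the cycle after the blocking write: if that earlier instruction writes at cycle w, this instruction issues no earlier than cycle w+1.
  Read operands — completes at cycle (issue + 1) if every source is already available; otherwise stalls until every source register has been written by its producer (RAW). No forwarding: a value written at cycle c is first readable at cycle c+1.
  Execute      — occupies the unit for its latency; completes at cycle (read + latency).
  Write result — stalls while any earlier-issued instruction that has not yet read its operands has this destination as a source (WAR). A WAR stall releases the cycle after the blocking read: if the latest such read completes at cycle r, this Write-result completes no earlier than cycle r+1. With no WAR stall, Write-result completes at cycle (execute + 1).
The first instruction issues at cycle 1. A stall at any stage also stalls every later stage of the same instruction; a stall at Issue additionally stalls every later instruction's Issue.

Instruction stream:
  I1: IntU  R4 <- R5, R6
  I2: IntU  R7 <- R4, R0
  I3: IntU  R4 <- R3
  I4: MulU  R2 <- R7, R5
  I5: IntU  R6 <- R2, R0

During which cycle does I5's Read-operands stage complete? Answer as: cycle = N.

cycle = 16

  I1 | 1 | 2 | 3 | 4
  I2 | 5 | 6 | 7 | 8   struct: IntU busy until I1 writes@4
  I3 | 9 | 10 | 11 | 12   struct: IntU busy until I2 writes@8
  I4 | 10 | 11 | 14 | 15
  I5 | 13 | 16 | 17 | 18   struct: IntU busy until I3 writes@12 · RAW R2: wait I4 write@15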